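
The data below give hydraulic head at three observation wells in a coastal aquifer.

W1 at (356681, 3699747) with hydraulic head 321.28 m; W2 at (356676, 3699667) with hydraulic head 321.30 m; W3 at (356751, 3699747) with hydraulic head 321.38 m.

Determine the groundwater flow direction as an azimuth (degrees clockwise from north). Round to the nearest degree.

Taking W1 as reference: W2−W1 = (-5, -80, +0.02); W3−W1 = (70, 0, +0.10).
Determinant of the coordinate differences = (-5)·0 − 70·(-80) = 5600.
∂h/∂x = [(+0.02)·0 − (+0.10)·(-80)] / 5600 = +0.001429
∂h/∂y = [(-5)·(+0.10) − 70·(+0.02)] / 5600 = -0.0003393
Flow direction (−∇h) has components (-0.001429 E, +0.0003393 N).
Azimuth = atan2(E, N) = atan2(-0.001429, +0.0003393) = 283.4° ≈ 283°.

283°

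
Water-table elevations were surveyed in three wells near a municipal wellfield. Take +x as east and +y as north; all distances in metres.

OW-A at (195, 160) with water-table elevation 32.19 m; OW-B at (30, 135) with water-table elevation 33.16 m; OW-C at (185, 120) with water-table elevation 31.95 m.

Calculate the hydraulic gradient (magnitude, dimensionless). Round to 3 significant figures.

Differences from OW-A: to OW-B (Δx, Δy, Δh) = (-165, -25, +0.97); to OW-C = (-10, -40, -0.24).
Determinant of the coordinate differences = (-165)·(-40) − (-10)·(-25) = 6350.
∂h/∂x = [(+0.97)·(-40) − (-0.24)·(-25)] / 6350 = -0.007055
∂h/∂y = [(-165)·(-0.24) − (-10)·(+0.97)] / 6350 = +0.007764
|∇h| = √(-0.007055² + 0.007764²) = 0.01049

0.0105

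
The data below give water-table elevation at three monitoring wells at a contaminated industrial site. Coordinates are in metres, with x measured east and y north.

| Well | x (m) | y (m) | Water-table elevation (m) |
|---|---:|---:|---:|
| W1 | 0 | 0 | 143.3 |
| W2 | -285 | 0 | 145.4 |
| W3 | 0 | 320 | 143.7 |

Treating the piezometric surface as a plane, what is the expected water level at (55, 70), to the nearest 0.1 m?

143.0 m

∂h/∂x = (145.4 − 143.3) / (-285 − 0) = -0.007368
∂h/∂y = (143.7 − 143.3) / (320 − 0) = +0.001250
h(55, 70) = 143.3 + (-0.007368)·(55) + (+0.001250)·(70) = 143.3 -0.405 +0.087 = 142.982 m.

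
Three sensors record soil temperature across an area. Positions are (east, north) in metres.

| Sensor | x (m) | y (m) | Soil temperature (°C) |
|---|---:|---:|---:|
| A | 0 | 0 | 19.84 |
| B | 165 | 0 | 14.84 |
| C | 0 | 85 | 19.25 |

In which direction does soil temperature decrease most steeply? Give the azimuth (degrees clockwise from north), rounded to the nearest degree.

077°

∂T/∂x = (14.84 − 19.84) / (165 − 0) = -0.03030
∂T/∂y = (19.25 − 19.84) / (85 − 0) = -0.006941
Steepest decrease is along −∇f: components (+0.03030 E, +0.006941 N).
Azimuth = atan2(+0.03030, +0.006941) = 77.1° ≈ 077°.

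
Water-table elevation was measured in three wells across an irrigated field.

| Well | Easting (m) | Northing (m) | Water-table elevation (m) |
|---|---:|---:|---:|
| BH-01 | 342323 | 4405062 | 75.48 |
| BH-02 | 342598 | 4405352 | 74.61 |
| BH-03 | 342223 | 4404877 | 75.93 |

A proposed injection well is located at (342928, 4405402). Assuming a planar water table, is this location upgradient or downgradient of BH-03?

Differences from BH-01: to BH-02 (Δx, Δy, Δh) = (275, 290, -0.87); to BH-03 = (-100, -185, +0.45).
Determinant of the coordinate differences = 275·(-185) − (-100)·290 = -21875.
∂h/∂x = [(-0.87)·(-185) − (+0.45)·290] / -21875 = -0.001392
∂h/∂y = [275·(+0.45) − (-100)·(-0.87)] / -21875 = -0.001680
Head at (342928, 4405402) = 75.48 + (-0.001392)·(605) + (-0.001680)·(340) = 74.07 m.
That is lower than the 75.93 m at BH-03, so the point is downgradient.

downgradient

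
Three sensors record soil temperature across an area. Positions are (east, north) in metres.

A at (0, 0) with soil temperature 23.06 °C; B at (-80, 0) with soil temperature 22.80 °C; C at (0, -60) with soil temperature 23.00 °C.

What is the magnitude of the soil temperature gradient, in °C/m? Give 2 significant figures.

∂T/∂x = (22.80 − 23.06) / (-80 − 0) = +0.003250
∂T/∂y = (23.00 − 23.06) / (-60 − 0) = +0.0010000
|∇f| = √(0.003250² + 0.0010000²) = 0.0034 °C/m

0.0034 °C/m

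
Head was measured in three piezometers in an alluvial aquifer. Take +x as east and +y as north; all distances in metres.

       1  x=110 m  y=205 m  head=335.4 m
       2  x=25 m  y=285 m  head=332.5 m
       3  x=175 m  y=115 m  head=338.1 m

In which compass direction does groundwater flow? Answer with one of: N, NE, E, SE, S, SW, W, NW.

Taking 1 as reference: 2−1 = (-85, 80, -2.9); 3−1 = (65, -90, +2.7).
Solve a·Δx + b·Δy = Δh: det = (-85)·(-90) − 65·80 = 2450.
∂h/∂x = [(-2.9)·(-90) − (+2.7)·80] / 2450 = +0.01837
∂h/∂y = [(-85)·(+2.7) − 65·(-2.9)] / 2450 = -0.01673
Flow = −∇h = (-0.01837 east, +0.01673 north), which points northwest.

NW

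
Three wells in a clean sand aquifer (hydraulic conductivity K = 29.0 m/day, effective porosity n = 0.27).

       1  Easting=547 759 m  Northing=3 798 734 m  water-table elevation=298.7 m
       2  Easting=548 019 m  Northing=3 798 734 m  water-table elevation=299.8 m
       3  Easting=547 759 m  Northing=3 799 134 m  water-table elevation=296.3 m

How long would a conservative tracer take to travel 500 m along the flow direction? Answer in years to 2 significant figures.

∂h/∂x = (299.8 − 298.7) / (548019 − 547759) = +0.004231
∂h/∂y = (296.3 − 298.7) / (3799134 − 3798734) = -0.006000
|∇h| = √(0.004231² + -0.006000²) = 0.007342
Seepage velocity v = K·i/n = 29.0 × 0.007342 / 0.27 = 0.7886 m/day.
t = 500 / 0.7886 = 634 days = 1.74 years.

1.7 years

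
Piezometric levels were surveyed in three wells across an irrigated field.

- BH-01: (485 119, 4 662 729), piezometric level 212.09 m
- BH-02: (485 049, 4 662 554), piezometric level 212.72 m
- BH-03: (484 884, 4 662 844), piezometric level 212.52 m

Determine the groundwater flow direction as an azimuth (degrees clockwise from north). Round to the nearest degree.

051°

With h = a·x + b·y + c and BH-01 as origin, the differences give:
  (-70)·a + (-175)·b = +0.63
  (-235)·a + 115·b = +0.43
Eliminate b (×115 and ×(-175), subtract): -49175·a = 147.700 → a = ∂h/∂x = -0.003004
Back-substitute: b = ∂h/∂y = -0.002399.
Flow direction (−∇h) has components (+0.003004 E, +0.002399 N).
Azimuth = atan2(E, N) = atan2(+0.003004, +0.002399) = 51.4° ≈ 051°.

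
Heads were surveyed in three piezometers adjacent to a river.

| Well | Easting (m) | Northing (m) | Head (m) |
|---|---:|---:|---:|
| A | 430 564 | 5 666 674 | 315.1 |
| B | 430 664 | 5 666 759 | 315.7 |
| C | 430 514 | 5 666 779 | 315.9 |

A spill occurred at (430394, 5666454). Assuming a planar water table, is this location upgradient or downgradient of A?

With h = a·x + b·y + c and A as origin, the differences give:
  100·a + 85·b = +0.6
  (-50)·a + 105·b = +0.8
Eliminate b (×105 and ×85, subtract): 14750·a = -5.00 → a = ∂h/∂x = -0.0003390
Back-substitute: b = ∂h/∂y = +0.007458.
Head at (430394, 5666454) = 315.1 + (-0.0003390)·(-170) + (+0.007458)·(-220) = 313.52 m.
That is lower than the 315.1 m at A, so the point is downgradient.

downgradient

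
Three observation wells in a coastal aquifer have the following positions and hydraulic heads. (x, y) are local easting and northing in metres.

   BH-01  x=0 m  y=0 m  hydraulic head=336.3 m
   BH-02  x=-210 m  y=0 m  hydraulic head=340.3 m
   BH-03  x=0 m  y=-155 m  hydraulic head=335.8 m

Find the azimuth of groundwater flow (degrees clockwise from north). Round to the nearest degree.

100°

∂h/∂x = (340.3 − 336.3) / (-210 − 0) = -0.01905
∂h/∂y = (335.8 − 336.3) / (-155 − 0) = +0.003226
Flow direction (−∇h) has components (+0.01905 E, -0.003226 N).
Azimuth = atan2(E, N) = atan2(+0.01905, -0.003226) = 99.6° ≈ 100°.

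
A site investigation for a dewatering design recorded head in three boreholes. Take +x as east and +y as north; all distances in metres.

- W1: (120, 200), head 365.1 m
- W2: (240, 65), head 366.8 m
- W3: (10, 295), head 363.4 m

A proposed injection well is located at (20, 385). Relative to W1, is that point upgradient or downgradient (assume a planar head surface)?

downgradient

With h = a·x + b·y + c and W1 as origin, the differences give:
  120·a + (-135)·b = +1.7
  (-110)·a + 95·b = -1.7
Eliminate b (×95 and ×(-135), subtract): -3450·a = -68.00 → a = ∂h/∂x = +0.01971
Back-substitute: b = ∂h/∂y = +0.004928.
Head at (20, 385) = 365.1 + (+0.01971)·(-100) + (+0.004928)·(185) = 364.04 m.
That is lower than the 365.1 m at W1, so the point is downgradient.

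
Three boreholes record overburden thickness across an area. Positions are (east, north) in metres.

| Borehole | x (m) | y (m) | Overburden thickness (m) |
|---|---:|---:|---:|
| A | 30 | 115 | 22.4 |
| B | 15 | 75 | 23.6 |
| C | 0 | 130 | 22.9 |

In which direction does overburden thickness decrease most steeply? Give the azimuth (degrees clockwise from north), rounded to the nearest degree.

053°

Taking A as reference: B−A = (-15, -40, +1.2); C−A = (-30, 15, +0.5).
Solve a·Δx + b·Δy = Δd: det = (-15)·15 − (-30)·(-40) = -1425.
∂d/∂x = [(+1.2)·15 − (+0.5)·(-40)] / -1425 = -0.02667
∂d/∂y = [(-15)·(+0.5) − (-30)·(+1.2)] / -1425 = -0.02000
Steepest decrease is along −∇f: components (+0.02667 E, +0.02000 N).
Azimuth = atan2(+0.02667, +0.02000) = 53.1° ≈ 053°.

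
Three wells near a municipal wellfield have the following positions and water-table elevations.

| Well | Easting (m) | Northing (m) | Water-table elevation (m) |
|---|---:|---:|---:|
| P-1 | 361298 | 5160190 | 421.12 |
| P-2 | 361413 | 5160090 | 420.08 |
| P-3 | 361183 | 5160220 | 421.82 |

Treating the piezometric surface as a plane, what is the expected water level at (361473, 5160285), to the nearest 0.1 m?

420.7 m

Taking P-1 as reference: P-2−P-1 = (115, -100, -1.04); P-3−P-1 = (-115, 30, +0.70).
Solve a·Δx + b·Δy = Δh: det = 115·30 − (-115)·(-100) = -8050.
∂h/∂x = [(-1.04)·30 − (+0.70)·(-100)] / -8050 = -0.004820
∂h/∂y = [115·(+0.70) − (-115)·(-1.04)] / -8050 = +0.004857
h(361473, 5160285) = 421.12 + (-0.004820)·(175) + (+0.004857)·(95) = 421.12 -0.843 +0.461 = 420.738 m.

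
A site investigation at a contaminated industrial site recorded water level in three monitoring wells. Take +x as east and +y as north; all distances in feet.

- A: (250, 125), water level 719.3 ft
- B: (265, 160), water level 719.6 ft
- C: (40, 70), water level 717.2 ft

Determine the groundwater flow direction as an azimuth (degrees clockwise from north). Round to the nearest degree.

Taking A as reference: B−A = (15, 35, +0.3); C−A = (-210, -55, -2.1).
Determinant of the coordinate differences = 15·(-55) − (-210)·35 = 6525.
∂h/∂x = [(+0.3)·(-55) − (-2.1)·35] / 6525 = +0.008736
∂h/∂y = [15·(-2.1) − (-210)·(+0.3)] / 6525 = +0.004828
Flow direction (−∇h) has components (-0.008736 E, -0.004828 N).
Azimuth = atan2(E, N) = atan2(-0.008736, -0.004828) = 241.1° ≈ 241°.

241°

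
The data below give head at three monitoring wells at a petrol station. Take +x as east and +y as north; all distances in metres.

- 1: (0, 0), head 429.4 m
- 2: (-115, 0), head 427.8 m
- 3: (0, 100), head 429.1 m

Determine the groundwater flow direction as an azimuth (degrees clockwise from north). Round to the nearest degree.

282°

∂h/∂x = (427.8 − 429.4) / (-115 − 0) = +0.01391
∂h/∂y = (429.1 − 429.4) / (100 − 0) = -0.003000
Flow direction (−∇h) has components (-0.01391 E, +0.003000 N).
Azimuth = atan2(E, N) = atan2(-0.01391, +0.003000) = 282.2° ≈ 282°.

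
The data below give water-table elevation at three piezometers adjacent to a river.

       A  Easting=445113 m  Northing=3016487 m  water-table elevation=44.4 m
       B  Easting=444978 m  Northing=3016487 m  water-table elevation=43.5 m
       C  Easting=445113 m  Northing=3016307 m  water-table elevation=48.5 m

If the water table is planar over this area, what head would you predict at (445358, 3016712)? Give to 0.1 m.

∂h/∂x = (43.5 − 44.4) / (444978 − 445113) = +0.006667
∂h/∂y = (48.5 − 44.4) / (3016307 − 3016487) = -0.02278
h(445358, 3016712) = 44.4 + (+0.006667)·(245) + (-0.02278)·(225) = 44.4 +1.633 -5.125 = 40.908 m.

40.9 m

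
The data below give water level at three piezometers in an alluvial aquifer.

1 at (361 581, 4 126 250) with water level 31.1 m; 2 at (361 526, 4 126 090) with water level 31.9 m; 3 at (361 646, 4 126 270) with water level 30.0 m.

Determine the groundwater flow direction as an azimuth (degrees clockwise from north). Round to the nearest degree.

093°

With h = a·x + b·y + c and 1 as origin, the differences give:
  (-55)·a + (-160)·b = +0.8
  65·a + 20·b = -1.1
Eliminate b (×20 and ×(-160), subtract): 9300·a = -160.00 → a = ∂h/∂x = -0.01720
Back-substitute: b = ∂h/∂y = +0.0009140.
Flow direction (−∇h) has components (+0.01720 E, -0.0009140 N).
Azimuth = atan2(E, N) = atan2(+0.01720, -0.0009140) = 93.0° ≈ 093°.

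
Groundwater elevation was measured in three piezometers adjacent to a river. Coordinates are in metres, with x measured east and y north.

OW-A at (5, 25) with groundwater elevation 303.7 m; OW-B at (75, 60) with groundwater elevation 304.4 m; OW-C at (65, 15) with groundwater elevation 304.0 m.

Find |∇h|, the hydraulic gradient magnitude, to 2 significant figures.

0.0098

Taking OW-A as reference: OW-B−OW-A = (70, 35, +0.7); OW-C−OW-A = (60, -10, +0.3).
Solve a·Δx + b·Δy = Δh: det = 70·(-10) − 60·35 = -2800.
∂h/∂x = [(+0.7)·(-10) − (+0.3)·35] / -2800 = +0.006250
∂h/∂y = [70·(+0.3) − 60·(+0.7)] / -2800 = +0.007500
|∇h| = √(0.006250² + 0.007500²) = 0.009763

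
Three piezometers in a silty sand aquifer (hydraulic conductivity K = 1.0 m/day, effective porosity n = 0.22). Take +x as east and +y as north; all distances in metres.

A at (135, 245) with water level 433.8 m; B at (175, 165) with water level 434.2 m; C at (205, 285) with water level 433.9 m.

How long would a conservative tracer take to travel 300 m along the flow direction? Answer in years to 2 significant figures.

38 years

With h = a·x + b·y + c and A as origin, the differences give:
  40·a + (-80)·b = +0.4
  70·a + 40·b = +0.1
Eliminate b (×40 and ×(-80), subtract): 7200·a = 24.00 → a = ∂h/∂x = +0.003333
Back-substitute: b = ∂h/∂y = -0.003333.
|∇h| = √(0.003333² + -0.003333²) = 0.004714
Seepage velocity v = K·i/n = 1.0 × 0.004714 / 0.22 = 0.02143 m/day.
t = 300 / 0.02143 = 1.4e+04 days = 38.3 years.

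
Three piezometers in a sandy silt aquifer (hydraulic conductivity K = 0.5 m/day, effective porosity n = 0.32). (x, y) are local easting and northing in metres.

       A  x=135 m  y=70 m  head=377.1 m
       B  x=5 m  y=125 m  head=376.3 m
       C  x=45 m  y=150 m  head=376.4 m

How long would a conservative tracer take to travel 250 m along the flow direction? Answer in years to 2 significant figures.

With h = a·x + b·y + c and A as origin, the differences give:
  (-130)·a + 55·b = -0.8
  (-90)·a + 80·b = -0.7
Eliminate b (×80 and ×55, subtract): -5450·a = -25.50 → a = ∂h/∂x = +0.004679
Back-substitute: b = ∂h/∂y = -0.003486.
|∇h| = √(0.004679² + -0.003486²) = 0.005835
Seepage velocity v = K·i/n = 0.5 × 0.005835 / 0.32 = 0.009117 m/day.
t = 250 / 0.009117 = 2.742e+04 days = 75.1 years.

75 years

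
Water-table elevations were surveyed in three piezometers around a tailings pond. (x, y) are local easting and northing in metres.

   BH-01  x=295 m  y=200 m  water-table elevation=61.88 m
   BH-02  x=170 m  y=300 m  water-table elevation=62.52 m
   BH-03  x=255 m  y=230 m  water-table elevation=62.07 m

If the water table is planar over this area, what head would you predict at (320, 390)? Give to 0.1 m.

63.3 m

Taking BH-01 as reference: BH-02−BH-01 = (-125, 100, +0.64); BH-03−BH-01 = (-40, 30, +0.19).
Determinant of the coordinate differences = (-125)·30 − (-40)·100 = 250.
∂h/∂x = [(+0.64)·30 − (+0.19)·100] / 250 = +0.0008000
∂h/∂y = [(-125)·(+0.19) − (-40)·(+0.64)] / 250 = +0.007400
h(320, 390) = 61.88 + (+0.0008000)·(25) + (+0.007400)·(190) = 61.88 +0.020 +1.406 = 63.306 m.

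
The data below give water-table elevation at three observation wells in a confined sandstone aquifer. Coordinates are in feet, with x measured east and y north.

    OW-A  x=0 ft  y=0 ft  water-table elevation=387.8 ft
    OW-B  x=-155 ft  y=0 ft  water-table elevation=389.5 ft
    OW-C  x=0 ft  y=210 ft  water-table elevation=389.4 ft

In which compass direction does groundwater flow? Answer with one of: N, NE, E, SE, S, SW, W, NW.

SE

∂h/∂x = (389.5 − 387.8) / (-155 − 0) = -0.01097
∂h/∂y = (389.4 − 387.8) / (210 − 0) = +0.007619
Flow = −∇h = (+0.01097 east, -0.007619 north), which points southeast.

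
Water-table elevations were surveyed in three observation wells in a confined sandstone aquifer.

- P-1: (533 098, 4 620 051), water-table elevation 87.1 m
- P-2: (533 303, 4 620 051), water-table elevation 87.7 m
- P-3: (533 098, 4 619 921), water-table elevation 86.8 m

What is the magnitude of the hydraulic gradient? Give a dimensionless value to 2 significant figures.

∂h/∂x = (87.7 − 87.1) / (533303 − 533098) = +0.002927
∂h/∂y = (86.8 − 87.1) / (4619921 − 4620051) = +0.002308
|∇h| = √(0.002927² + 0.002308²) = 0.003727

0.0037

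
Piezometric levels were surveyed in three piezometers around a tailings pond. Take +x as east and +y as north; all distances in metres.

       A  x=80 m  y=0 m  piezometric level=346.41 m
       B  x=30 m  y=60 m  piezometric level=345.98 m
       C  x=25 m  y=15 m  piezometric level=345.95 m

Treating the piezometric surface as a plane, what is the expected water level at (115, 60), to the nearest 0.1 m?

346.7 m

Differences from A: to B (Δx, Δy, Δh) = (-50, 60, -0.43); to C = (-55, 15, -0.46).
Determinant of the coordinate differences = (-50)·15 − (-55)·60 = 2550.
∂h/∂x = [(-0.43)·15 − (-0.46)·60] / 2550 = +0.008294
∂h/∂y = [(-50)·(-0.46) − (-55)·(-0.43)] / 2550 = -0.0002549
h(115, 60) = 346.41 + (+0.008294)·(35) + (-0.0002549)·(60) = 346.41 +0.290 -0.015 = 346.685 m.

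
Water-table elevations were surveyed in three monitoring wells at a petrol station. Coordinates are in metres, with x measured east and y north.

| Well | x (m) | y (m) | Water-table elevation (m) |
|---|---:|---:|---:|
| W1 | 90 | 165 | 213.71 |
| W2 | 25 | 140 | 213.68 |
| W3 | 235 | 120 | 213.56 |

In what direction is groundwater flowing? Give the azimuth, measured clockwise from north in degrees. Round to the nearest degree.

170°

Differences from W1: to W2 (Δx, Δy, Δh) = (-65, -25, -0.03); to W3 = (145, -45, -0.15).
Determinant of the coordinate differences = (-65)·(-45) − 145·(-25) = 6550.
∂h/∂x = [(-0.03)·(-45) − (-0.15)·(-25)] / 6550 = -0.0003664
∂h/∂y = [(-65)·(-0.15) − 145·(-0.03)] / 6550 = +0.002153
Flow direction (−∇h) has components (+0.0003664 E, -0.002153 N).
Azimuth = atan2(E, N) = atan2(+0.0003664, -0.002153) = 170.3° ≈ 170°.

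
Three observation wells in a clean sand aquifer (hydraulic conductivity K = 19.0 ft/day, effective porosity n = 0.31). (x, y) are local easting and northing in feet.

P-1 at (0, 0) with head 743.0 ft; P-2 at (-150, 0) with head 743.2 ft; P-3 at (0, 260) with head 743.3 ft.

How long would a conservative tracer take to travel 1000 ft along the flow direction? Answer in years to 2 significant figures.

25 years

∂h/∂x = (743.2 − 743.0) / (-150 − 0) = -0.001333
∂h/∂y = (743.3 − 743.0) / (260 − 0) = +0.001154
|∇h| = √(-0.001333² + 0.001154²) = 0.001763
Seepage velocity v = K·i/n = 19.0 × 0.001763 / 0.31 = 0.1081 ft/day.
t = 1000 / 0.1081 = 9251 days = 25.3 years.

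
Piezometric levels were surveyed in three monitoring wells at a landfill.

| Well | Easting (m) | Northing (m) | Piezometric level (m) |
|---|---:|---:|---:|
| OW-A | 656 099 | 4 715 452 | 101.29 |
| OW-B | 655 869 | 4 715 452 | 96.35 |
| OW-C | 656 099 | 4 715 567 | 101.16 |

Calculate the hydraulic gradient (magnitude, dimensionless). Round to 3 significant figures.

0.0215

∂h/∂x = (96.35 − 101.29) / (655869 − 656099) = +0.02148
∂h/∂y = (101.16 − 101.29) / (4715567 − 4715452) = -0.001130
|∇h| = √(0.02148² + -0.001130²) = 0.02151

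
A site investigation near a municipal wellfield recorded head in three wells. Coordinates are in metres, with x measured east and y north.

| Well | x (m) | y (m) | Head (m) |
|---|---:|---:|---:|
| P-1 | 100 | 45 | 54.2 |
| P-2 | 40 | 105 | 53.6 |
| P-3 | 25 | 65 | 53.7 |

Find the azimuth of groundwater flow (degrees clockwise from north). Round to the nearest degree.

Taking P-1 as reference: P-2−P-1 = (-60, 60, -0.6); P-3−P-1 = (-75, 20, -0.5).
Determinant of the coordinate differences = (-60)·20 − (-75)·60 = 3300.
∂h/∂x = [(-0.6)·20 − (-0.5)·60] / 3300 = +0.005455
∂h/∂y = [(-60)·(-0.5) − (-75)·(-0.6)] / 3300 = -0.004545
Flow direction (−∇h) has components (-0.005455 E, +0.004545 N).
Azimuth = atan2(E, N) = atan2(-0.005455, +0.004545) = 309.8° ≈ 310°.

310°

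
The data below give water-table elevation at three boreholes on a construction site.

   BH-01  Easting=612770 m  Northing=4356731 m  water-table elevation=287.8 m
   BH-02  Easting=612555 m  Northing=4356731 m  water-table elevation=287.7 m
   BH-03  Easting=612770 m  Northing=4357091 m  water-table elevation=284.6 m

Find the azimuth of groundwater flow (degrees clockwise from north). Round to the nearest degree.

357°

∂h/∂x = (287.7 − 287.8) / (612555 − 612770) = +0.0004651
∂h/∂y = (284.6 − 287.8) / (4357091 − 4356731) = -0.008889
Flow direction (−∇h) has components (-0.0004651 E, +0.008889 N).
Azimuth = atan2(E, N) = atan2(-0.0004651, +0.008889) = 357.0° ≈ 357°.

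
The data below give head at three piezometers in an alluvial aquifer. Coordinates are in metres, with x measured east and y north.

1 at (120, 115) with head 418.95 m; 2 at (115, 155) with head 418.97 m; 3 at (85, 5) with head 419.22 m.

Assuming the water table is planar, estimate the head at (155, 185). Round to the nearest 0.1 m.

418.7 m

Taking 1 as reference: 2−1 = (-5, 40, +0.02); 3−1 = (-35, -110, +0.27).
Determinant of the coordinate differences = (-5)·(-110) − (-35)·40 = 1950.
∂h/∂x = [(+0.02)·(-110) − (+0.27)·40] / 1950 = -0.006667
∂h/∂y = [(-5)·(+0.27) − (-35)·(+0.02)] / 1950 = -0.0003333
h(155, 185) = 418.95 + (-0.006667)·(35) + (-0.0003333)·(70) = 418.95 -0.233 -0.023 = 418.693 m.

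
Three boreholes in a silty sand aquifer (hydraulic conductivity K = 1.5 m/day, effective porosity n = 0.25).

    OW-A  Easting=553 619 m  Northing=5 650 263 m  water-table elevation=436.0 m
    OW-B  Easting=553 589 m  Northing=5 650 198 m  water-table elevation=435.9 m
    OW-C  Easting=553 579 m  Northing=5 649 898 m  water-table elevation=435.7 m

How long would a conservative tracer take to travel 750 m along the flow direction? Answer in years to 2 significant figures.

160 years

Differences from OW-A: to OW-B (Δx, Δy, Δh) = (-30, -65, -0.1); to OW-C = (-40, -365, -0.3).
Solve a·Δx + b·Δy = Δh: det = (-30)·(-365) − (-40)·(-65) = 8350.
∂h/∂x = [(-0.1)·(-365) − (-0.3)·(-65)] / 8350 = +0.002036
∂h/∂y = [(-30)·(-0.3) − (-40)·(-0.1)] / 8350 = +0.0005988
|∇h| = √(0.002036² + 0.0005988²) = 0.002122
Seepage velocity v = K·i/n = 1.5 × 0.002122 / 0.25 = 0.01273 m/day.
t = 750 / 0.01273 = 5.892e+04 days = 161 years.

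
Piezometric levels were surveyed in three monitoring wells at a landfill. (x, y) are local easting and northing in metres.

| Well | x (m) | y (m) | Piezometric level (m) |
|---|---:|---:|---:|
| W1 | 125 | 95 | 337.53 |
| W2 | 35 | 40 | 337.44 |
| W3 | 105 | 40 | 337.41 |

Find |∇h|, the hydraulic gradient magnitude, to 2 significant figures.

With h = a·x + b·y + c and W1 as origin, the differences give:
  (-90)·a + (-55)·b = -0.09
  (-20)·a + (-55)·b = -0.12
Eliminate b (×(-55) and ×(-55), subtract): 3850·a = -1.650 → a = ∂h/∂x = -0.0004286
Back-substitute: b = ∂h/∂y = +0.002338.
|∇h| = √(-0.0004286² + 0.002338²) = 0.002377

0.0024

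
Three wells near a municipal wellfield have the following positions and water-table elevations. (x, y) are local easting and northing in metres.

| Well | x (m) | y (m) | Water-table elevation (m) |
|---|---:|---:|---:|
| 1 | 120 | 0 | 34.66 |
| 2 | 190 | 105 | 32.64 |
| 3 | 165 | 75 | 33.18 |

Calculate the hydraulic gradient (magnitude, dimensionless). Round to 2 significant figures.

With h = a·x + b·y + c and 1 as origin, the differences give:
  70·a + 105·b = -2.02
  45·a + 75·b = -1.48
Eliminate b (×75 and ×105, subtract): 525·a = 3.900 → a = ∂h/∂x = +0.007429
Back-substitute: b = ∂h/∂y = -0.02419.
|∇h| = √(0.007429² + -0.02419²) = 0.02531

0.025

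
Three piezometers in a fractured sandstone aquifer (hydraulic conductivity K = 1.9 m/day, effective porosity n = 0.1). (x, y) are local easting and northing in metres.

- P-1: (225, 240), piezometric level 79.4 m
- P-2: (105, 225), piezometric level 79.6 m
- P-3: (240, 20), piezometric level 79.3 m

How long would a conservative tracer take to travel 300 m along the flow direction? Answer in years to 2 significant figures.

Taking P-1 as reference: P-2−P-1 = (-120, -15, +0.2); P-3−P-1 = (15, -220, -0.1).
Determinant of the coordinate differences = (-120)·(-220) − 15·(-15) = 26625.
∂h/∂x = [(+0.2)·(-220) − (-0.1)·(-15)] / 26625 = -0.001709
∂h/∂y = [(-120)·(-0.1) − 15·(+0.2)] / 26625 = +0.0003380
|∇h| = √(-0.001709² + 0.0003380²) = 0.001742
Seepage velocity v = K·i/n = 1.9 × 0.001742 / 0.1 = 0.0331 m/day.
t = 300 / 0.0331 = 9063 days = 24.8 years.

25 years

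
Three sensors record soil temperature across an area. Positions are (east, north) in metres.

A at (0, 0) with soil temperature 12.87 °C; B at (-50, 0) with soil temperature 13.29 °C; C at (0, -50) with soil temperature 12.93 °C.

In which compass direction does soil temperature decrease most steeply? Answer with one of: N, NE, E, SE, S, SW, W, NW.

∂T/∂x = (13.29 − 12.87) / (-50 − 0) = -0.008400
∂T/∂y = (12.93 − 12.87) / (-50 − 0) = -0.001200
Steepest decrease is along −∇f = (+0.008400 E, +0.001200 N) → east.

E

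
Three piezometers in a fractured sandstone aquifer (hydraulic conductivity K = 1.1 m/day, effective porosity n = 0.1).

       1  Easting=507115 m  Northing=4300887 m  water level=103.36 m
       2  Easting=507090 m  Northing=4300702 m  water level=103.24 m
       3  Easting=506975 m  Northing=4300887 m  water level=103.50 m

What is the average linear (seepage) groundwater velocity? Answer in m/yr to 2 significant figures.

5.1 m/yr

Taking 1 as reference: 2−1 = (-25, -185, -0.12); 3−1 = (-140, 0, +0.14).
Determinant of the coordinate differences = (-25)·0 − (-140)·(-185) = -25900.
∂h/∂x = [(-0.12)·0 − (+0.14)·(-185)] / -25900 = -0.001000
∂h/∂y = [(-25)·(+0.14) − (-140)·(-0.12)] / -25900 = +0.0007838
|∇h| = √(-0.001000² + 0.0007838²) = 0.001271
Seepage velocity v = K·i/n = 1.1 × 0.001271 / 0.1 = 0.01398 m/day = 5.106 m/yr.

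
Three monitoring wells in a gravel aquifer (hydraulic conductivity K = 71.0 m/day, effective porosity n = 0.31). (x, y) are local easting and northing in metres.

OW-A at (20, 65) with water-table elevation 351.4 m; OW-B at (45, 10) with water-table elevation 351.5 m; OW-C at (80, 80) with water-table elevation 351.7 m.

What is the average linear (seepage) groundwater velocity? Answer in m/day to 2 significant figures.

Three-point gradient (reference OW-A): Δ to OW-B = (25, -55, +0.1), Δ to OW-C = (60, 15, +0.3).
∂h/∂x = +0.004898, ∂h/∂y = +0.0004082 (det = 3675).
|∇h| = √(0.004898² + 0.0004082²) = 0.004915
Seepage velocity v = K·i/n = 71.0 × 0.004915 / 0.31 = 1.126 m/day.

1.1 m/day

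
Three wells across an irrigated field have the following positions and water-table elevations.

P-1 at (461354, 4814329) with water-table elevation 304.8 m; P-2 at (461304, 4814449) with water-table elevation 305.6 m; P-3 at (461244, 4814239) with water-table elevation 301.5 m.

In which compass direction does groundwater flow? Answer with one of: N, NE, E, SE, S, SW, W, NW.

SW

Three-point gradient (reference P-1): Δ to P-2 = (-50, 120, +0.8), Δ to P-3 = (-110, -90, -3.3).
∂h/∂x = +0.01831, ∂h/∂y = +0.01429 (det = 17700).
Flow = −∇h = (-0.01831 east, -0.01429 north), which points southwest.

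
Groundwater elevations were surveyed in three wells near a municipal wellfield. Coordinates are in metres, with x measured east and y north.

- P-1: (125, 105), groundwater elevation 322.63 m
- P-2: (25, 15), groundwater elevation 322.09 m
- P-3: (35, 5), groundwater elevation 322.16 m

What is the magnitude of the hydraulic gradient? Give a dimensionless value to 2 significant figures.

Taking P-1 as reference: P-2−P-1 = (-100, -90, -0.54); P-3−P-1 = (-90, -100, -0.47).
Solve a·Δx + b·Δy = Δh: det = (-100)·(-100) − (-90)·(-90) = 1900.
∂h/∂x = [(-0.54)·(-100) − (-0.47)·(-90)] / 1900 = +0.006158
∂h/∂y = [(-100)·(-0.47) − (-90)·(-0.54)] / 1900 = -0.0008421
|∇h| = √(0.006158² + -0.0008421²) = 0.006215

0.0062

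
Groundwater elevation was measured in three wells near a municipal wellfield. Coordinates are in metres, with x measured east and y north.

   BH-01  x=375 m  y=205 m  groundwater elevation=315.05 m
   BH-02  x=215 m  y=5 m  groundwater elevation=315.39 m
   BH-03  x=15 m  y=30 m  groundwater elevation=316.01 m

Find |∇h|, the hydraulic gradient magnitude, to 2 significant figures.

0.0031

Taking BH-01 as reference: BH-02−BH-01 = (-160, -200, +0.34); BH-03−BH-01 = (-360, -175, +0.96).
Determinant of the coordinate differences = (-160)·(-175) − (-360)·(-200) = -44000.
∂h/∂x = [(+0.34)·(-175) − (+0.96)·(-200)] / -44000 = -0.003011
∂h/∂y = [(-160)·(+0.96) − (-360)·(+0.34)] / -44000 = +0.0007091
|∇h| = √(-0.003011² + 0.0007091²) = 0.003093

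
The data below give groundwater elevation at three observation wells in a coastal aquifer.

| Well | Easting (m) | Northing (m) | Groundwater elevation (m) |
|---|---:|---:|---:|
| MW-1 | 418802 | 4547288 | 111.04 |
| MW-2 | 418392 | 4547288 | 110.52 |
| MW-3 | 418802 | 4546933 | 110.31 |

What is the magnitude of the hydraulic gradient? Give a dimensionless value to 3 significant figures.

0.00242

∂h/∂x = (110.52 − 111.04) / (418392 − 418802) = +0.001268
∂h/∂y = (110.31 − 111.04) / (4546933 − 4547288) = +0.002056
|∇h| = √(0.001268² + 0.002056²) = 0.002416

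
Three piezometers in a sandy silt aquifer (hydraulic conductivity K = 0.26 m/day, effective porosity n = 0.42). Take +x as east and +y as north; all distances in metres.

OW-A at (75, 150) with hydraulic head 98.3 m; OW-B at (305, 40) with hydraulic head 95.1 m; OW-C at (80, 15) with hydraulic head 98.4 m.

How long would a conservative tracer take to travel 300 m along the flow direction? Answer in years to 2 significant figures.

91 years

Taking OW-A as reference: OW-B−OW-A = (230, -110, -3.2); OW-C−OW-A = (5, -135, +0.1).
Solve a·Δx + b·Δy = Δh: det = 230·(-135) − 5·(-110) = -30500.
∂h/∂x = [(-3.2)·(-135) − (+0.1)·(-110)] / -30500 = -0.01452
∂h/∂y = [230·(+0.1) − 5·(-3.2)] / -30500 = -0.001279
|∇h| = √(-0.01452² + -0.001279²) = 0.01458
Seepage velocity v = K·i/n = 0.26 × 0.01458 / 0.42 = 0.009026 m/day.
t = 300 / 0.009026 = 3.324e+04 days = 91 years.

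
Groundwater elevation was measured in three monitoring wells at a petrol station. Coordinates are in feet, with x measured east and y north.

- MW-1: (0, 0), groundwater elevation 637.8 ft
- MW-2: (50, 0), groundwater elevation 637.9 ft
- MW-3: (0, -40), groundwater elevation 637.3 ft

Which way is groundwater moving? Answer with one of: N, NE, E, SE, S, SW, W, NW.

S

∂h/∂x = (637.9 − 637.8) / (50 − 0) = +0.002000
∂h/∂y = (637.3 − 637.8) / (-40 − 0) = +0.01250
Flow = −∇h = (-0.002000 east, -0.01250 north), which points south.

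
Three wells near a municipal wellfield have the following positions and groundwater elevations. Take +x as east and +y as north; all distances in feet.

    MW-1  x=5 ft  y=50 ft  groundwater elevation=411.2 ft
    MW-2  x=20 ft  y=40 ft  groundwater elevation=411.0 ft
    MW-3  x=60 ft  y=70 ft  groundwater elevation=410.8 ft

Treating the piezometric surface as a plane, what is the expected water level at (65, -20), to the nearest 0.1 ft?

410.2 ft

With h = a·x + b·y + c and MW-1 as origin, the differences give:
  15·a + (-10)·b = -0.2
  55·a + 20·b = -0.4
Eliminate b (×20 and ×(-10), subtract): 850·a = -8.00 → a = ∂h/∂x = -0.009412
Back-substitute: b = ∂h/∂y = +0.005882.
h(65, -20) = 411.2 + (-0.009412)·(60) + (+0.005882)·(-70) = 411.2 -0.565 -0.412 = 410.224 ft.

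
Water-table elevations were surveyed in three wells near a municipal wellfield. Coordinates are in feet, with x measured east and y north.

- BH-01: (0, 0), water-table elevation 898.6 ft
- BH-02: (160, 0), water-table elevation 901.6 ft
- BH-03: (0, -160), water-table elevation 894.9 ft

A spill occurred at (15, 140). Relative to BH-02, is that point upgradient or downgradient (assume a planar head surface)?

∂h/∂x = (901.6 − 898.6) / (160 − 0) = +0.01875
∂h/∂y = (894.9 − 898.6) / (-160 − 0) = +0.02313
Head at (15, 140) = 898.6 + (+0.01875)·(15) + (+0.02313)·(140) = 902.12 ft.
That is higher than the 901.6 ft at BH-02, so the point is upgradient.

upgradient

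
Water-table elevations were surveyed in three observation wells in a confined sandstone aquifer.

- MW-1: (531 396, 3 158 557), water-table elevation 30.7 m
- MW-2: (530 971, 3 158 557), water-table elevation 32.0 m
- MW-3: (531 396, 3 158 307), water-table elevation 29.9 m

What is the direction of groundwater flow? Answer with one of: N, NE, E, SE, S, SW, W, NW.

∂h/∂x = (32.0 − 30.7) / (530971 − 531396) = -0.003059
∂h/∂y = (29.9 − 30.7) / (3158307 − 3158557) = +0.003200
Flow = −∇h = (+0.003059 east, -0.003200 north), which points southeast.

SE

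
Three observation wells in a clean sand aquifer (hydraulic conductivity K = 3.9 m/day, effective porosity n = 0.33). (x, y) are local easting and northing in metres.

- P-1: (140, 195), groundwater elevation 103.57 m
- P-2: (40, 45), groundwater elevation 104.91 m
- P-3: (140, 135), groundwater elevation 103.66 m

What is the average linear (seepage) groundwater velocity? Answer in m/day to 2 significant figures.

0.13 m/day

With h = a·x + b·y + c and P-1 as origin, the differences give:
  (-100)·a + (-150)·b = +1.34
  0·a + (-60)·b = +0.09
Eliminate b (×(-60) and ×(-150), subtract): 6000·a = -66.900 → a = ∂h/∂x = -0.01115
Back-substitute: b = ∂h/∂y = -0.001500.
|∇h| = √(-0.01115² + -0.001500²) = 0.01125
Seepage velocity v = K·i/n = 3.9 × 0.01125 / 0.33 = 0.133 m/day.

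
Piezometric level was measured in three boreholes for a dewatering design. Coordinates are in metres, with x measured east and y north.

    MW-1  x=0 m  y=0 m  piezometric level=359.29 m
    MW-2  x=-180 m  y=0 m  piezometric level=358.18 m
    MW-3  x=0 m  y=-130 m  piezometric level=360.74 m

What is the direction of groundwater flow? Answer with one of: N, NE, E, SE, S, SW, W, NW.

∂h/∂x = (358.18 − 359.29) / (-180 − 0) = +0.006167
∂h/∂y = (360.74 − 359.29) / (-130 − 0) = -0.01115
Flow = −∇h = (-0.006167 east, +0.01115 north), which points northwest.

NW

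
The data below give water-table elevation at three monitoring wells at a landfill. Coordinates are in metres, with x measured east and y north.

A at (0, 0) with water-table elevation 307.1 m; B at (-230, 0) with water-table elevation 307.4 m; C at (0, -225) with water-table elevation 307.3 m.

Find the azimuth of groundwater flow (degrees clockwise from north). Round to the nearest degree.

056°

∂h/∂x = (307.4 − 307.1) / (-230 − 0) = -0.001304
∂h/∂y = (307.3 − 307.1) / (-225 − 0) = -0.0008889
Flow direction (−∇h) has components (+0.001304 E, +0.0008889 N).
Azimuth = atan2(E, N) = atan2(+0.001304, +0.0008889) = 55.7° ≈ 056°.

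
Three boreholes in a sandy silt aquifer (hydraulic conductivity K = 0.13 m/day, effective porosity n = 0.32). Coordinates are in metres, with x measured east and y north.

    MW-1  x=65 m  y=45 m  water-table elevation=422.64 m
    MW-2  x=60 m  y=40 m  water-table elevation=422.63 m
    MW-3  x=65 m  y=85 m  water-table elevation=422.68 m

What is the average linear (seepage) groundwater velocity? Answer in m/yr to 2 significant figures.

0.21 m/yr

Taking MW-1 as reference: MW-2−MW-1 = (-5, -5, -0.01); MW-3−MW-1 = (0, 40, +0.04).
Determinant of the coordinate differences = (-5)·40 − 0·(-5) = -200.
∂h/∂x = [(-0.01)·40 − (+0.04)·(-5)] / -200 = +0.0010000
∂h/∂y = [(-5)·(+0.04) − 0·(-0.01)] / -200 = +0.001000
|∇h| = √(0.0010000² + 0.001000²) = 0.001414
Seepage velocity v = K·i/n = 0.13 × 0.001414 / 0.32 = 0.0005744 m/day = 0.2098 m/yr.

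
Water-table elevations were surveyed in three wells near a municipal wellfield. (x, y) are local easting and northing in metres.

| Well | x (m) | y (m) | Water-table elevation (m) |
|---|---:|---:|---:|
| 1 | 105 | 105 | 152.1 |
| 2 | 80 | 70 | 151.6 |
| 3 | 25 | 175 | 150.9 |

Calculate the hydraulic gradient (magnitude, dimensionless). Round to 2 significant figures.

0.017

Taking 1 as reference: 2−1 = (-25, -35, -0.5); 3−1 = (-80, 70, -1.2).
Determinant of the coordinate differences = (-25)·70 − (-80)·(-35) = -4550.
∂h/∂x = [(-0.5)·70 − (-1.2)·(-35)] / -4550 = +0.01692
∂h/∂y = [(-25)·(-1.2) − (-80)·(-0.5)] / -4550 = +0.002198
|∇h| = √(0.01692² + 0.002198²) = 0.01706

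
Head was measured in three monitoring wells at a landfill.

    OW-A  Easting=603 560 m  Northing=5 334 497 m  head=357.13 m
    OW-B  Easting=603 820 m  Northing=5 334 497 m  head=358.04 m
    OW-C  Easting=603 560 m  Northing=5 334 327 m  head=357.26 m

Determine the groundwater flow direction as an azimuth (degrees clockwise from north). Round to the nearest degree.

282°

∂h/∂x = (358.04 − 357.13) / (603820 − 603560) = +0.003500
∂h/∂y = (357.26 − 357.13) / (5334327 − 5334497) = -0.0007647
Flow direction (−∇h) has components (-0.003500 E, +0.0007647 N).
Azimuth = atan2(E, N) = atan2(-0.003500, +0.0007647) = 282.3° ≈ 282°.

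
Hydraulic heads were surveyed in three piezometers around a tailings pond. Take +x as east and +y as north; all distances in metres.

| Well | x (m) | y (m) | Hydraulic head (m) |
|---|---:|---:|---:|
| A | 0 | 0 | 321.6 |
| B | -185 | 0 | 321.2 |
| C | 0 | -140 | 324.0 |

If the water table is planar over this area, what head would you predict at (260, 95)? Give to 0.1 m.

320.5 m

∂h/∂x = (321.2 − 321.6) / (-185 − 0) = +0.002162
∂h/∂y = (324.0 − 321.6) / (-140 − 0) = -0.01714
h(260, 95) = 321.6 + (+0.002162)·(260) + (-0.01714)·(95) = 321.6 +0.562 -1.629 = 320.534 m.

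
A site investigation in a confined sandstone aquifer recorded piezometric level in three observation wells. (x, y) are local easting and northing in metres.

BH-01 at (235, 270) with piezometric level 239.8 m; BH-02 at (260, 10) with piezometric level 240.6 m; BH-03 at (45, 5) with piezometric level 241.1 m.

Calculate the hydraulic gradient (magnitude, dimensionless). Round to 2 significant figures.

Taking BH-01 as reference: BH-02−BH-01 = (25, -260, +0.8); BH-03−BH-01 = (-190, -265, +1.3).
Solve a·Δx + b·Δy = Δh: det = 25·(-265) − (-190)·(-260) = -56025.
∂h/∂x = [(+0.8)·(-265) − (+1.3)·(-260)] / -56025 = -0.002249
∂h/∂y = [25·(+1.3) − (-190)·(+0.8)] / -56025 = -0.003293
|∇h| = √(-0.002249² + -0.003293²) = 0.003988

0.0040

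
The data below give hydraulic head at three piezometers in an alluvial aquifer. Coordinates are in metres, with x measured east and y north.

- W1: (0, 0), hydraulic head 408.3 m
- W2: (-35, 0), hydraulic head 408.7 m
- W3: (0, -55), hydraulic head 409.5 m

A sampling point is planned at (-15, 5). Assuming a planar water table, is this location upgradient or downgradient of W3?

downgradient

∂h/∂x = (408.7 − 408.3) / (-35 − 0) = -0.01143
∂h/∂y = (409.5 − 408.3) / (-55 − 0) = -0.02182
Head at (-15, 5) = 408.3 + (-0.01143)·(-15) + (-0.02182)·(5) = 408.36 m.
That is lower than the 409.5 m at W3, so the point is downgradient.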